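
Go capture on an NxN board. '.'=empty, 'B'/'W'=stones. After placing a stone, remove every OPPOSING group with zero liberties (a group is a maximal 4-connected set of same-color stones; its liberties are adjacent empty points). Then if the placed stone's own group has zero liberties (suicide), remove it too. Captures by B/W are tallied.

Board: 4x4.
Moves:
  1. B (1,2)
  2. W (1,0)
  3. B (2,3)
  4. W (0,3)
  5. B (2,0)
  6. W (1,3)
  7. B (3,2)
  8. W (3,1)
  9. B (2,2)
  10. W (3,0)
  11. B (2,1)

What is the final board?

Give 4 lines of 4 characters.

Move 1: B@(1,2) -> caps B=0 W=0
Move 2: W@(1,0) -> caps B=0 W=0
Move 3: B@(2,3) -> caps B=0 W=0
Move 4: W@(0,3) -> caps B=0 W=0
Move 5: B@(2,0) -> caps B=0 W=0
Move 6: W@(1,3) -> caps B=0 W=0
Move 7: B@(3,2) -> caps B=0 W=0
Move 8: W@(3,1) -> caps B=0 W=0
Move 9: B@(2,2) -> caps B=0 W=0
Move 10: W@(3,0) -> caps B=0 W=0
Move 11: B@(2,1) -> caps B=2 W=0

Answer: ...W
W.BW
BBBB
..B.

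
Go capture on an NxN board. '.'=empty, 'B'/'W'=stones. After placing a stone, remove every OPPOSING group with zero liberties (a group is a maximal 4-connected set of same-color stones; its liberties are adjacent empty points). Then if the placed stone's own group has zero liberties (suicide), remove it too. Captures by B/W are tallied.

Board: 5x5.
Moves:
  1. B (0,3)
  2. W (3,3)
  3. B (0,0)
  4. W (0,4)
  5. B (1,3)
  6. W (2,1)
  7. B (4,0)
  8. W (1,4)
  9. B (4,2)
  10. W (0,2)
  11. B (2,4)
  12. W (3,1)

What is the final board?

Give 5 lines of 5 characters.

Answer: B.WB.
...B.
.W..B
.W.W.
B.B..

Derivation:
Move 1: B@(0,3) -> caps B=0 W=0
Move 2: W@(3,3) -> caps B=0 W=0
Move 3: B@(0,0) -> caps B=0 W=0
Move 4: W@(0,4) -> caps B=0 W=0
Move 5: B@(1,3) -> caps B=0 W=0
Move 6: W@(2,1) -> caps B=0 W=0
Move 7: B@(4,0) -> caps B=0 W=0
Move 8: W@(1,4) -> caps B=0 W=0
Move 9: B@(4,2) -> caps B=0 W=0
Move 10: W@(0,2) -> caps B=0 W=0
Move 11: B@(2,4) -> caps B=2 W=0
Move 12: W@(3,1) -> caps B=2 W=0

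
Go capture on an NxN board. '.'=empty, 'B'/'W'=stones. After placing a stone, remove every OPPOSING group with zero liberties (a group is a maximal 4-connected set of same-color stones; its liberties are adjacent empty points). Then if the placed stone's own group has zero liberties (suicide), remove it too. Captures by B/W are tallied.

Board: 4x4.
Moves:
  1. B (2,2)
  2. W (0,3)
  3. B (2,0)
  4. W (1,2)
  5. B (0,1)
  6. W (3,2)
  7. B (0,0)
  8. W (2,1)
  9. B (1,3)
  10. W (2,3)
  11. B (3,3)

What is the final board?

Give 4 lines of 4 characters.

Answer: BB.W
..W.
BW.W
..W.

Derivation:
Move 1: B@(2,2) -> caps B=0 W=0
Move 2: W@(0,3) -> caps B=0 W=0
Move 3: B@(2,0) -> caps B=0 W=0
Move 4: W@(1,2) -> caps B=0 W=0
Move 5: B@(0,1) -> caps B=0 W=0
Move 6: W@(3,2) -> caps B=0 W=0
Move 7: B@(0,0) -> caps B=0 W=0
Move 8: W@(2,1) -> caps B=0 W=0
Move 9: B@(1,3) -> caps B=0 W=0
Move 10: W@(2,3) -> caps B=0 W=2
Move 11: B@(3,3) -> caps B=0 W=2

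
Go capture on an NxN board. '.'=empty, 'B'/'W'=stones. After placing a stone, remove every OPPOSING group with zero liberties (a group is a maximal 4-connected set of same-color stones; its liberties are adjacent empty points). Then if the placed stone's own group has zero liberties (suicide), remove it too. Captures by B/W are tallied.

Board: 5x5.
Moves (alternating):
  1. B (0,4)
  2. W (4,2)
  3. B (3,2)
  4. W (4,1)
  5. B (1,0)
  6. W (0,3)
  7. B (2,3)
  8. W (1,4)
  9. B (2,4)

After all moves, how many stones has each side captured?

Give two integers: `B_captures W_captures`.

Answer: 0 1

Derivation:
Move 1: B@(0,4) -> caps B=0 W=0
Move 2: W@(4,2) -> caps B=0 W=0
Move 3: B@(3,2) -> caps B=0 W=0
Move 4: W@(4,1) -> caps B=0 W=0
Move 5: B@(1,0) -> caps B=0 W=0
Move 6: W@(0,3) -> caps B=0 W=0
Move 7: B@(2,3) -> caps B=0 W=0
Move 8: W@(1,4) -> caps B=0 W=1
Move 9: B@(2,4) -> caps B=0 W=1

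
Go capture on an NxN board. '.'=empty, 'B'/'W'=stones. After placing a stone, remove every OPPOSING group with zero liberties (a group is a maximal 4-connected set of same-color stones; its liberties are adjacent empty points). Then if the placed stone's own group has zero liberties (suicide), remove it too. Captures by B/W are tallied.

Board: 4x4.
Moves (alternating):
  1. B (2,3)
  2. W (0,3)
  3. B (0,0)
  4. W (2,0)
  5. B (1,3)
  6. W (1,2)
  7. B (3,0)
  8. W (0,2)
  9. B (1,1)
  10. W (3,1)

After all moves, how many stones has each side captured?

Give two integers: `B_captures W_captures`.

Answer: 0 1

Derivation:
Move 1: B@(2,3) -> caps B=0 W=0
Move 2: W@(0,3) -> caps B=0 W=0
Move 3: B@(0,0) -> caps B=0 W=0
Move 4: W@(2,0) -> caps B=0 W=0
Move 5: B@(1,3) -> caps B=0 W=0
Move 6: W@(1,2) -> caps B=0 W=0
Move 7: B@(3,0) -> caps B=0 W=0
Move 8: W@(0,2) -> caps B=0 W=0
Move 9: B@(1,1) -> caps B=0 W=0
Move 10: W@(3,1) -> caps B=0 W=1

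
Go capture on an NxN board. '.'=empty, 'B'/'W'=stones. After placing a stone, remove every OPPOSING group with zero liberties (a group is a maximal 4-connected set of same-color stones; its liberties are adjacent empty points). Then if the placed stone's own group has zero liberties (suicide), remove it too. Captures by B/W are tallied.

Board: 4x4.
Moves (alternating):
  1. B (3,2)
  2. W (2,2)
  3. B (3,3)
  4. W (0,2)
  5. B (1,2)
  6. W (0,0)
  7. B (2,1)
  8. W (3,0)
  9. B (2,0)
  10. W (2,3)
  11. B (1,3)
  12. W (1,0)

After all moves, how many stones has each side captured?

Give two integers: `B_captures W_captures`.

Answer: 2 0

Derivation:
Move 1: B@(3,2) -> caps B=0 W=0
Move 2: W@(2,2) -> caps B=0 W=0
Move 3: B@(3,3) -> caps B=0 W=0
Move 4: W@(0,2) -> caps B=0 W=0
Move 5: B@(1,2) -> caps B=0 W=0
Move 6: W@(0,0) -> caps B=0 W=0
Move 7: B@(2,1) -> caps B=0 W=0
Move 8: W@(3,0) -> caps B=0 W=0
Move 9: B@(2,0) -> caps B=0 W=0
Move 10: W@(2,3) -> caps B=0 W=0
Move 11: B@(1,3) -> caps B=2 W=0
Move 12: W@(1,0) -> caps B=2 W=0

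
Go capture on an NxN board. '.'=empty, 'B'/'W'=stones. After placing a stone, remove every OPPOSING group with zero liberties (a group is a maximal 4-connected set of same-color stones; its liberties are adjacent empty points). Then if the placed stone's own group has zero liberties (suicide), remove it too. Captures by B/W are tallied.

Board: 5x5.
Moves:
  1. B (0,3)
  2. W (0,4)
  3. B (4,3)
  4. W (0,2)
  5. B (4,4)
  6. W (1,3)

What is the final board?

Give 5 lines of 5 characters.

Move 1: B@(0,3) -> caps B=0 W=0
Move 2: W@(0,4) -> caps B=0 W=0
Move 3: B@(4,3) -> caps B=0 W=0
Move 4: W@(0,2) -> caps B=0 W=0
Move 5: B@(4,4) -> caps B=0 W=0
Move 6: W@(1,3) -> caps B=0 W=1

Answer: ..W.W
...W.
.....
.....
...BB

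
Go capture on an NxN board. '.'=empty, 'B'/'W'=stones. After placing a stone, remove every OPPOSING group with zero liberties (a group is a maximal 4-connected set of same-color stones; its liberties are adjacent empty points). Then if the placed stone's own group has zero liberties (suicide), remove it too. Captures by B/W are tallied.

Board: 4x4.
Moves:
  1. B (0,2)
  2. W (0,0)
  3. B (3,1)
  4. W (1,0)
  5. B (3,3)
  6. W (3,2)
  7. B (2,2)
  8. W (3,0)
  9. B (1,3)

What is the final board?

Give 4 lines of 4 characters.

Answer: W.B.
W..B
..B.
WB.B

Derivation:
Move 1: B@(0,2) -> caps B=0 W=0
Move 2: W@(0,0) -> caps B=0 W=0
Move 3: B@(3,1) -> caps B=0 W=0
Move 4: W@(1,0) -> caps B=0 W=0
Move 5: B@(3,3) -> caps B=0 W=0
Move 6: W@(3,2) -> caps B=0 W=0
Move 7: B@(2,2) -> caps B=1 W=0
Move 8: W@(3,0) -> caps B=1 W=0
Move 9: B@(1,3) -> caps B=1 W=0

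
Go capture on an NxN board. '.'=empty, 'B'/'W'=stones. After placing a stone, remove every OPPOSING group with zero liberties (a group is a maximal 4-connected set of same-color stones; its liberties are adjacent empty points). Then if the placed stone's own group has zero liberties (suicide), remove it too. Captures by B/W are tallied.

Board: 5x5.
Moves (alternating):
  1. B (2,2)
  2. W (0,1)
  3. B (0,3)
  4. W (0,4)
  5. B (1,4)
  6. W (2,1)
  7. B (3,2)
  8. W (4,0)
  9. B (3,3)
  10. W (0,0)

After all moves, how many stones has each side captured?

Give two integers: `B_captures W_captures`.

Answer: 1 0

Derivation:
Move 1: B@(2,2) -> caps B=0 W=0
Move 2: W@(0,1) -> caps B=0 W=0
Move 3: B@(0,3) -> caps B=0 W=0
Move 4: W@(0,4) -> caps B=0 W=0
Move 5: B@(1,4) -> caps B=1 W=0
Move 6: W@(2,1) -> caps B=1 W=0
Move 7: B@(3,2) -> caps B=1 W=0
Move 8: W@(4,0) -> caps B=1 W=0
Move 9: B@(3,3) -> caps B=1 W=0
Move 10: W@(0,0) -> caps B=1 W=0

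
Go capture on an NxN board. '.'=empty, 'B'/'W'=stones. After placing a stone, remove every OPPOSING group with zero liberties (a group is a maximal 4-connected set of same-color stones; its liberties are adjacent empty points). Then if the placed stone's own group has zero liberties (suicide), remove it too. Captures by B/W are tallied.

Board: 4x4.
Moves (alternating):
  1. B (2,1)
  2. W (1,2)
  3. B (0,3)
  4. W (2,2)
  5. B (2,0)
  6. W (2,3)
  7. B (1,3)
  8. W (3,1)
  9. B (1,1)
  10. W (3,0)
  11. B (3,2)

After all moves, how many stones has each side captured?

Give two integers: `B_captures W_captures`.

Move 1: B@(2,1) -> caps B=0 W=0
Move 2: W@(1,2) -> caps B=0 W=0
Move 3: B@(0,3) -> caps B=0 W=0
Move 4: W@(2,2) -> caps B=0 W=0
Move 5: B@(2,0) -> caps B=0 W=0
Move 6: W@(2,3) -> caps B=0 W=0
Move 7: B@(1,3) -> caps B=0 W=0
Move 8: W@(3,1) -> caps B=0 W=0
Move 9: B@(1,1) -> caps B=0 W=0
Move 10: W@(3,0) -> caps B=0 W=0
Move 11: B@(3,2) -> caps B=2 W=0

Answer: 2 0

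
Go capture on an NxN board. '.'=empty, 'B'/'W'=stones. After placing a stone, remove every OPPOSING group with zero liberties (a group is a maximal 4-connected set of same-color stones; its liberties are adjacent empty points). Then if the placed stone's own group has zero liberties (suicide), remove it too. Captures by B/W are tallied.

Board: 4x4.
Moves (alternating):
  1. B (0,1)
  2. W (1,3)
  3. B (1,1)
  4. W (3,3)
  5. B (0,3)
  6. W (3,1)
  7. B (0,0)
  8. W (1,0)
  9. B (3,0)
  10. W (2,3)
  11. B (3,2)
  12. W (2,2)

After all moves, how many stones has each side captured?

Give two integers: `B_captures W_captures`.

Answer: 0 1

Derivation:
Move 1: B@(0,1) -> caps B=0 W=0
Move 2: W@(1,3) -> caps B=0 W=0
Move 3: B@(1,1) -> caps B=0 W=0
Move 4: W@(3,3) -> caps B=0 W=0
Move 5: B@(0,3) -> caps B=0 W=0
Move 6: W@(3,1) -> caps B=0 W=0
Move 7: B@(0,0) -> caps B=0 W=0
Move 8: W@(1,0) -> caps B=0 W=0
Move 9: B@(3,0) -> caps B=0 W=0
Move 10: W@(2,3) -> caps B=0 W=0
Move 11: B@(3,2) -> caps B=0 W=0
Move 12: W@(2,2) -> caps B=0 W=1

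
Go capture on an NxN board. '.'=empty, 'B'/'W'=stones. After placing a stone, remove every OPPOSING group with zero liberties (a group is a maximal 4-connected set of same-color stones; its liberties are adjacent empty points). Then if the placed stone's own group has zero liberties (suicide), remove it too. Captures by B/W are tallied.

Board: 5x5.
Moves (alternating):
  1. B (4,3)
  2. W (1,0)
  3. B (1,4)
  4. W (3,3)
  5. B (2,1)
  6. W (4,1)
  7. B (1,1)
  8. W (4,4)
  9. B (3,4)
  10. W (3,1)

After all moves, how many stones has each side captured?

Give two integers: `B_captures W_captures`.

Answer: 1 0

Derivation:
Move 1: B@(4,3) -> caps B=0 W=0
Move 2: W@(1,0) -> caps B=0 W=0
Move 3: B@(1,4) -> caps B=0 W=0
Move 4: W@(3,3) -> caps B=0 W=0
Move 5: B@(2,1) -> caps B=0 W=0
Move 6: W@(4,1) -> caps B=0 W=0
Move 7: B@(1,1) -> caps B=0 W=0
Move 8: W@(4,4) -> caps B=0 W=0
Move 9: B@(3,4) -> caps B=1 W=0
Move 10: W@(3,1) -> caps B=1 W=0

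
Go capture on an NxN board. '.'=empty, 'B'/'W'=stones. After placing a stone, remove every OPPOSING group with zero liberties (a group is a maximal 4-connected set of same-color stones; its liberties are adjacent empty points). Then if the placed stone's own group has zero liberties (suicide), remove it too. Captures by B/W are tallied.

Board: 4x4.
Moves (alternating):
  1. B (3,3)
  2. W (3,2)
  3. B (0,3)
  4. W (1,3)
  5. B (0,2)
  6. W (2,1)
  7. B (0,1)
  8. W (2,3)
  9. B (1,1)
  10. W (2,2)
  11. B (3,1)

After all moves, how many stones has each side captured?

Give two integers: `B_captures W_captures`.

Move 1: B@(3,3) -> caps B=0 W=0
Move 2: W@(3,2) -> caps B=0 W=0
Move 3: B@(0,3) -> caps B=0 W=0
Move 4: W@(1,3) -> caps B=0 W=0
Move 5: B@(0,2) -> caps B=0 W=0
Move 6: W@(2,1) -> caps B=0 W=0
Move 7: B@(0,1) -> caps B=0 W=0
Move 8: W@(2,3) -> caps B=0 W=1
Move 9: B@(1,1) -> caps B=0 W=1
Move 10: W@(2,2) -> caps B=0 W=1
Move 11: B@(3,1) -> caps B=0 W=1

Answer: 0 1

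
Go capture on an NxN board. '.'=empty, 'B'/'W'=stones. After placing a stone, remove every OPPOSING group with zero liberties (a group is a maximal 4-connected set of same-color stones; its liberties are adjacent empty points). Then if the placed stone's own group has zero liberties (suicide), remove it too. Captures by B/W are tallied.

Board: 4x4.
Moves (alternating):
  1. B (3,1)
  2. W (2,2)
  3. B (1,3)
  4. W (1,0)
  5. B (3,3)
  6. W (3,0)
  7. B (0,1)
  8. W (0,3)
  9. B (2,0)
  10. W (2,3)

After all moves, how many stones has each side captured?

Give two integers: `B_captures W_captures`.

Move 1: B@(3,1) -> caps B=0 W=0
Move 2: W@(2,2) -> caps B=0 W=0
Move 3: B@(1,3) -> caps B=0 W=0
Move 4: W@(1,0) -> caps B=0 W=0
Move 5: B@(3,3) -> caps B=0 W=0
Move 6: W@(3,0) -> caps B=0 W=0
Move 7: B@(0,1) -> caps B=0 W=0
Move 8: W@(0,3) -> caps B=0 W=0
Move 9: B@(2,0) -> caps B=1 W=0
Move 10: W@(2,3) -> caps B=1 W=0

Answer: 1 0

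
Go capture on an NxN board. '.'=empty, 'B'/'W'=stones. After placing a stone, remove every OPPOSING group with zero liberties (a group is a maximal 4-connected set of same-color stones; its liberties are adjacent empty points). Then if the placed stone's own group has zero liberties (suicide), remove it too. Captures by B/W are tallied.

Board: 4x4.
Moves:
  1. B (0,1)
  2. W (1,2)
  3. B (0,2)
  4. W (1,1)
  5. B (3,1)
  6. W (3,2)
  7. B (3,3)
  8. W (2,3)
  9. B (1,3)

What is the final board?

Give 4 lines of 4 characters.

Answer: .BB.
.WWB
...W
.BW.

Derivation:
Move 1: B@(0,1) -> caps B=0 W=0
Move 2: W@(1,2) -> caps B=0 W=0
Move 3: B@(0,2) -> caps B=0 W=0
Move 4: W@(1,1) -> caps B=0 W=0
Move 5: B@(3,1) -> caps B=0 W=0
Move 6: W@(3,2) -> caps B=0 W=0
Move 7: B@(3,3) -> caps B=0 W=0
Move 8: W@(2,3) -> caps B=0 W=1
Move 9: B@(1,3) -> caps B=0 W=1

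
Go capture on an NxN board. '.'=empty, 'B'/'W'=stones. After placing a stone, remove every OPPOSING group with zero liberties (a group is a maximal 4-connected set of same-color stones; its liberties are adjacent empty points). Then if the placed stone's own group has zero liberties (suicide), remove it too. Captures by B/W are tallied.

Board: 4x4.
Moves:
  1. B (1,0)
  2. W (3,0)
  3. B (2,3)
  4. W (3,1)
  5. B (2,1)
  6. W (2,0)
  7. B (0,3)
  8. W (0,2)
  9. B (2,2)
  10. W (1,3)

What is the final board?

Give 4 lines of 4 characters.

Move 1: B@(1,0) -> caps B=0 W=0
Move 2: W@(3,0) -> caps B=0 W=0
Move 3: B@(2,3) -> caps B=0 W=0
Move 4: W@(3,1) -> caps B=0 W=0
Move 5: B@(2,1) -> caps B=0 W=0
Move 6: W@(2,0) -> caps B=0 W=0
Move 7: B@(0,3) -> caps B=0 W=0
Move 8: W@(0,2) -> caps B=0 W=0
Move 9: B@(2,2) -> caps B=0 W=0
Move 10: W@(1,3) -> caps B=0 W=1

Answer: ..W.
B..W
WBBB
WW..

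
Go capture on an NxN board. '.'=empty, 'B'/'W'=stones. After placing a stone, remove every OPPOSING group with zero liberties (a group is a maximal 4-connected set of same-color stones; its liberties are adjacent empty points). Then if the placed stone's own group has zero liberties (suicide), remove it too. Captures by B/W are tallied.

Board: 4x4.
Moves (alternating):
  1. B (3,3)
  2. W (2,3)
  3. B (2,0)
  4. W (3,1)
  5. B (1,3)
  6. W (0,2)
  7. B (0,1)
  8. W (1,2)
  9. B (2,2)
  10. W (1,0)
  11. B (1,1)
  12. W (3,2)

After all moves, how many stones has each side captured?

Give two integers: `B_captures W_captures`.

Answer: 1 0

Derivation:
Move 1: B@(3,3) -> caps B=0 W=0
Move 2: W@(2,3) -> caps B=0 W=0
Move 3: B@(2,0) -> caps B=0 W=0
Move 4: W@(3,1) -> caps B=0 W=0
Move 5: B@(1,3) -> caps B=0 W=0
Move 6: W@(0,2) -> caps B=0 W=0
Move 7: B@(0,1) -> caps B=0 W=0
Move 8: W@(1,2) -> caps B=0 W=0
Move 9: B@(2,2) -> caps B=1 W=0
Move 10: W@(1,0) -> caps B=1 W=0
Move 11: B@(1,1) -> caps B=1 W=0
Move 12: W@(3,2) -> caps B=1 W=0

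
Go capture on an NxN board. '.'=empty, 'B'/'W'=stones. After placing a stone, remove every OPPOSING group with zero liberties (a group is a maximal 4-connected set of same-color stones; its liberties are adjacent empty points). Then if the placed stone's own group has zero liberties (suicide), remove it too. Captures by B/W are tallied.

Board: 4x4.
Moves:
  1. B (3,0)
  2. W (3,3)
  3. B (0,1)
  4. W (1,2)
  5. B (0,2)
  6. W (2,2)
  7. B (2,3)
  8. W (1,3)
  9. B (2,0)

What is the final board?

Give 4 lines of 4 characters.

Answer: .BB.
..WW
B.W.
B..W

Derivation:
Move 1: B@(3,0) -> caps B=0 W=0
Move 2: W@(3,3) -> caps B=0 W=0
Move 3: B@(0,1) -> caps B=0 W=0
Move 4: W@(1,2) -> caps B=0 W=0
Move 5: B@(0,2) -> caps B=0 W=0
Move 6: W@(2,2) -> caps B=0 W=0
Move 7: B@(2,3) -> caps B=0 W=0
Move 8: W@(1,3) -> caps B=0 W=1
Move 9: B@(2,0) -> caps B=0 W=1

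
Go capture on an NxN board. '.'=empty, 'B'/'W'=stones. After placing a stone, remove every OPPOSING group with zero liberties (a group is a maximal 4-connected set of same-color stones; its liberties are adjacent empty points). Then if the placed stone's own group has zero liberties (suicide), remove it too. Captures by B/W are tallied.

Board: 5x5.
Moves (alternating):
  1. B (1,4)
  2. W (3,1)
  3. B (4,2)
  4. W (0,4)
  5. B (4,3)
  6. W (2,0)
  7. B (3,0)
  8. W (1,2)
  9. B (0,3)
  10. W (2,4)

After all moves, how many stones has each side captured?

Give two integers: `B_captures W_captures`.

Move 1: B@(1,4) -> caps B=0 W=0
Move 2: W@(3,1) -> caps B=0 W=0
Move 3: B@(4,2) -> caps B=0 W=0
Move 4: W@(0,4) -> caps B=0 W=0
Move 5: B@(4,3) -> caps B=0 W=0
Move 6: W@(2,0) -> caps B=0 W=0
Move 7: B@(3,0) -> caps B=0 W=0
Move 8: W@(1,2) -> caps B=0 W=0
Move 9: B@(0,3) -> caps B=1 W=0
Move 10: W@(2,4) -> caps B=1 W=0

Answer: 1 0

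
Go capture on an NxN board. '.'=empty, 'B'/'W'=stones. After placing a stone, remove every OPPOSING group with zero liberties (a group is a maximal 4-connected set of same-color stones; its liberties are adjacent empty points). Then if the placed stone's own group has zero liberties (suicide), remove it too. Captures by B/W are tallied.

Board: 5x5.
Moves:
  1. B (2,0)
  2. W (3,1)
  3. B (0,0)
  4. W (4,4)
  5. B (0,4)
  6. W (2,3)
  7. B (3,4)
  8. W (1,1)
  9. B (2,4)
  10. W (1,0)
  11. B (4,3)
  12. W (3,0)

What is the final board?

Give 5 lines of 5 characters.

Answer: B...B
WW...
B..WB
WW..B
...B.

Derivation:
Move 1: B@(2,0) -> caps B=0 W=0
Move 2: W@(3,1) -> caps B=0 W=0
Move 3: B@(0,0) -> caps B=0 W=0
Move 4: W@(4,4) -> caps B=0 W=0
Move 5: B@(0,4) -> caps B=0 W=0
Move 6: W@(2,3) -> caps B=0 W=0
Move 7: B@(3,4) -> caps B=0 W=0
Move 8: W@(1,1) -> caps B=0 W=0
Move 9: B@(2,4) -> caps B=0 W=0
Move 10: W@(1,0) -> caps B=0 W=0
Move 11: B@(4,3) -> caps B=1 W=0
Move 12: W@(3,0) -> caps B=1 W=0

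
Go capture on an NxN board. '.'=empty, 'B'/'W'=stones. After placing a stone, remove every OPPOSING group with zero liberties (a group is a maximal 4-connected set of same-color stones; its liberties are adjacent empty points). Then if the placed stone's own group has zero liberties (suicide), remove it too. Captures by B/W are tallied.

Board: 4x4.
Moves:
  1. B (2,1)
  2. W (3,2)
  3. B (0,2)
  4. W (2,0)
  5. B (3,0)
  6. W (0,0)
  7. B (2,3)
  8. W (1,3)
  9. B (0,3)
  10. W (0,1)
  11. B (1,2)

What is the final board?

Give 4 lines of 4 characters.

Answer: WWBB
..B.
WB.B
B.W.

Derivation:
Move 1: B@(2,1) -> caps B=0 W=0
Move 2: W@(3,2) -> caps B=0 W=0
Move 3: B@(0,2) -> caps B=0 W=0
Move 4: W@(2,0) -> caps B=0 W=0
Move 5: B@(3,0) -> caps B=0 W=0
Move 6: W@(0,0) -> caps B=0 W=0
Move 7: B@(2,3) -> caps B=0 W=0
Move 8: W@(1,3) -> caps B=0 W=0
Move 9: B@(0,3) -> caps B=0 W=0
Move 10: W@(0,1) -> caps B=0 W=0
Move 11: B@(1,2) -> caps B=1 W=0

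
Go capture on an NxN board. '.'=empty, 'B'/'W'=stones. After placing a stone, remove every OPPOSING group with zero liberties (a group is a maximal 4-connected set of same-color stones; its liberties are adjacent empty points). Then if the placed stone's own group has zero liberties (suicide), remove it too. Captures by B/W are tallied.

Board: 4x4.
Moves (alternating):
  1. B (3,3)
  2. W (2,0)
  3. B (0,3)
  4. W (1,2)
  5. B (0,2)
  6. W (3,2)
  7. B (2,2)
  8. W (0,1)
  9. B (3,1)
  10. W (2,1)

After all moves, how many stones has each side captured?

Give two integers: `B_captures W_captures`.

Move 1: B@(3,3) -> caps B=0 W=0
Move 2: W@(2,0) -> caps B=0 W=0
Move 3: B@(0,3) -> caps B=0 W=0
Move 4: W@(1,2) -> caps B=0 W=0
Move 5: B@(0,2) -> caps B=0 W=0
Move 6: W@(3,2) -> caps B=0 W=0
Move 7: B@(2,2) -> caps B=0 W=0
Move 8: W@(0,1) -> caps B=0 W=0
Move 9: B@(3,1) -> caps B=1 W=0
Move 10: W@(2,1) -> caps B=1 W=0

Answer: 1 0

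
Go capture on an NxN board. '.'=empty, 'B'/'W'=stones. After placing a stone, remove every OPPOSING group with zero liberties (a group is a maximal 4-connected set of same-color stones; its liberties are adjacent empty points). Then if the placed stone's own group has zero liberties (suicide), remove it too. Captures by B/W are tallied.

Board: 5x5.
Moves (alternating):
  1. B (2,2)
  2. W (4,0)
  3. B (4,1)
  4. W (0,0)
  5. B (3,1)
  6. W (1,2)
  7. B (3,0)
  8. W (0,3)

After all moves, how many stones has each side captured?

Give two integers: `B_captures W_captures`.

Answer: 1 0

Derivation:
Move 1: B@(2,2) -> caps B=0 W=0
Move 2: W@(4,0) -> caps B=0 W=0
Move 3: B@(4,1) -> caps B=0 W=0
Move 4: W@(0,0) -> caps B=0 W=0
Move 5: B@(3,1) -> caps B=0 W=0
Move 6: W@(1,2) -> caps B=0 W=0
Move 7: B@(3,0) -> caps B=1 W=0
Move 8: W@(0,3) -> caps B=1 W=0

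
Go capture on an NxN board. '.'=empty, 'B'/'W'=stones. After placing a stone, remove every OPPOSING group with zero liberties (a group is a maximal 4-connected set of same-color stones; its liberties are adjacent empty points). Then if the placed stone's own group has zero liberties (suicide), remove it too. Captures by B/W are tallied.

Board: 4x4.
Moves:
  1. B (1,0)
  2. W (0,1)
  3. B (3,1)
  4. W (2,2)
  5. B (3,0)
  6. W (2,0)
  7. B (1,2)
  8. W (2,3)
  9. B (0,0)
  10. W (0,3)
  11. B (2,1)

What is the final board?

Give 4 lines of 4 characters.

Answer: BW.W
B.B.
.BWW
BB..

Derivation:
Move 1: B@(1,0) -> caps B=0 W=0
Move 2: W@(0,1) -> caps B=0 W=0
Move 3: B@(3,1) -> caps B=0 W=0
Move 4: W@(2,2) -> caps B=0 W=0
Move 5: B@(3,0) -> caps B=0 W=0
Move 6: W@(2,0) -> caps B=0 W=0
Move 7: B@(1,2) -> caps B=0 W=0
Move 8: W@(2,3) -> caps B=0 W=0
Move 9: B@(0,0) -> caps B=0 W=0
Move 10: W@(0,3) -> caps B=0 W=0
Move 11: B@(2,1) -> caps B=1 W=0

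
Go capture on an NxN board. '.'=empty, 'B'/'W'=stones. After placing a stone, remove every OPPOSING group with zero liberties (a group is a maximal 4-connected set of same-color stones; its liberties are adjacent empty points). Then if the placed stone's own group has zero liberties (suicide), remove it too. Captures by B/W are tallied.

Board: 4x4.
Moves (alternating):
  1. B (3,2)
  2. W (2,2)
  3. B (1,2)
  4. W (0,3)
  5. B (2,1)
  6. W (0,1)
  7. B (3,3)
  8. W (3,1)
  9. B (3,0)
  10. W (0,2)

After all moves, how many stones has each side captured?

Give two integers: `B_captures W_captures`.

Move 1: B@(3,2) -> caps B=0 W=0
Move 2: W@(2,2) -> caps B=0 W=0
Move 3: B@(1,2) -> caps B=0 W=0
Move 4: W@(0,3) -> caps B=0 W=0
Move 5: B@(2,1) -> caps B=0 W=0
Move 6: W@(0,1) -> caps B=0 W=0
Move 7: B@(3,3) -> caps B=0 W=0
Move 8: W@(3,1) -> caps B=0 W=0
Move 9: B@(3,0) -> caps B=1 W=0
Move 10: W@(0,2) -> caps B=1 W=0

Answer: 1 0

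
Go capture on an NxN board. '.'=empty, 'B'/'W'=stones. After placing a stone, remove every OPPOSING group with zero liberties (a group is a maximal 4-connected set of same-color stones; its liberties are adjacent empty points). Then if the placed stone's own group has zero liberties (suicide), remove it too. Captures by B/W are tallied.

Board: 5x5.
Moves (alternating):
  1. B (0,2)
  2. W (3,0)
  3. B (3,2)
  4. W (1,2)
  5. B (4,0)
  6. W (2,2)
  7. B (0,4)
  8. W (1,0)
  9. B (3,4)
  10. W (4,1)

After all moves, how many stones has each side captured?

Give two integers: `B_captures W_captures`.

Move 1: B@(0,2) -> caps B=0 W=0
Move 2: W@(3,0) -> caps B=0 W=0
Move 3: B@(3,2) -> caps B=0 W=0
Move 4: W@(1,2) -> caps B=0 W=0
Move 5: B@(4,0) -> caps B=0 W=0
Move 6: W@(2,2) -> caps B=0 W=0
Move 7: B@(0,4) -> caps B=0 W=0
Move 8: W@(1,0) -> caps B=0 W=0
Move 9: B@(3,4) -> caps B=0 W=0
Move 10: W@(4,1) -> caps B=0 W=1

Answer: 0 1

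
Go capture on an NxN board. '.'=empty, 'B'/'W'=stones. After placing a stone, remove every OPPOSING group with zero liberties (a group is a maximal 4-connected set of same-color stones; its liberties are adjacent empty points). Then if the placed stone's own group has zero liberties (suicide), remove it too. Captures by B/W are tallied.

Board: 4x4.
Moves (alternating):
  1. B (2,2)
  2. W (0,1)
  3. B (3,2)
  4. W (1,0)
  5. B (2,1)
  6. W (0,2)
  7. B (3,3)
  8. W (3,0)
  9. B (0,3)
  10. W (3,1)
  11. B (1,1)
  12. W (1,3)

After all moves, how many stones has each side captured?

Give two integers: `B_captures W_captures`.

Move 1: B@(2,2) -> caps B=0 W=0
Move 2: W@(0,1) -> caps B=0 W=0
Move 3: B@(3,2) -> caps B=0 W=0
Move 4: W@(1,0) -> caps B=0 W=0
Move 5: B@(2,1) -> caps B=0 W=0
Move 6: W@(0,2) -> caps B=0 W=0
Move 7: B@(3,3) -> caps B=0 W=0
Move 8: W@(3,0) -> caps B=0 W=0
Move 9: B@(0,3) -> caps B=0 W=0
Move 10: W@(3,1) -> caps B=0 W=0
Move 11: B@(1,1) -> caps B=0 W=0
Move 12: W@(1,3) -> caps B=0 W=1

Answer: 0 1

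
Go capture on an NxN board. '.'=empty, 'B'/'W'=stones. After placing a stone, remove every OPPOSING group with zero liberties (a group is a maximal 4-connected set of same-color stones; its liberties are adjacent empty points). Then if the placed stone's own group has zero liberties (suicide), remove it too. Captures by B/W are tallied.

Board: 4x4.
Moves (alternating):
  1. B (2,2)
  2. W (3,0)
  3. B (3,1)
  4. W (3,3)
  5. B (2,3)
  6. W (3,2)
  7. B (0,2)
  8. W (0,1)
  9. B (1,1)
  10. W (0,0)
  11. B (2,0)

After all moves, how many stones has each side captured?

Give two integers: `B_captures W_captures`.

Move 1: B@(2,2) -> caps B=0 W=0
Move 2: W@(3,0) -> caps B=0 W=0
Move 3: B@(3,1) -> caps B=0 W=0
Move 4: W@(3,3) -> caps B=0 W=0
Move 5: B@(2,3) -> caps B=0 W=0
Move 6: W@(3,2) -> caps B=0 W=0
Move 7: B@(0,2) -> caps B=0 W=0
Move 8: W@(0,1) -> caps B=0 W=0
Move 9: B@(1,1) -> caps B=0 W=0
Move 10: W@(0,0) -> caps B=0 W=0
Move 11: B@(2,0) -> caps B=1 W=0

Answer: 1 0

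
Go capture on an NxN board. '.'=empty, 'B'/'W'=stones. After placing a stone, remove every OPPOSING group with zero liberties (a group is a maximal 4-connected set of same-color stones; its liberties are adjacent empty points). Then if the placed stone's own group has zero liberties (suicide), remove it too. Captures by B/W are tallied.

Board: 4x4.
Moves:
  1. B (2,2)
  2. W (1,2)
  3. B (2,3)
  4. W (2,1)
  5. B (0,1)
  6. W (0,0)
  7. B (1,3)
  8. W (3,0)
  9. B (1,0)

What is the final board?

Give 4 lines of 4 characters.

Move 1: B@(2,2) -> caps B=0 W=0
Move 2: W@(1,2) -> caps B=0 W=0
Move 3: B@(2,3) -> caps B=0 W=0
Move 4: W@(2,1) -> caps B=0 W=0
Move 5: B@(0,1) -> caps B=0 W=0
Move 6: W@(0,0) -> caps B=0 W=0
Move 7: B@(1,3) -> caps B=0 W=0
Move 8: W@(3,0) -> caps B=0 W=0
Move 9: B@(1,0) -> caps B=1 W=0

Answer: .B..
B.WB
.WBB
W...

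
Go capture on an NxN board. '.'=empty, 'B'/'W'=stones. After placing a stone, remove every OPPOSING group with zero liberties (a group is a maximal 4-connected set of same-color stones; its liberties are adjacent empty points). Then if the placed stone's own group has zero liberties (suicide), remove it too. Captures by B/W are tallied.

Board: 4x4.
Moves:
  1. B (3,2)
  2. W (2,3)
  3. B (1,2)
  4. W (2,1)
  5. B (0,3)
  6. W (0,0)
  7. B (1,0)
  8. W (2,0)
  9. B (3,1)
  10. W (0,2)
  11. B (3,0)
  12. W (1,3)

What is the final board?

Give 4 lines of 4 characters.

Move 1: B@(3,2) -> caps B=0 W=0
Move 2: W@(2,3) -> caps B=0 W=0
Move 3: B@(1,2) -> caps B=0 W=0
Move 4: W@(2,1) -> caps B=0 W=0
Move 5: B@(0,3) -> caps B=0 W=0
Move 6: W@(0,0) -> caps B=0 W=0
Move 7: B@(1,0) -> caps B=0 W=0
Move 8: W@(2,0) -> caps B=0 W=0
Move 9: B@(3,1) -> caps B=0 W=0
Move 10: W@(0,2) -> caps B=0 W=0
Move 11: B@(3,0) -> caps B=0 W=0
Move 12: W@(1,3) -> caps B=0 W=1

Answer: W.W.
B.BW
WW.W
BBB.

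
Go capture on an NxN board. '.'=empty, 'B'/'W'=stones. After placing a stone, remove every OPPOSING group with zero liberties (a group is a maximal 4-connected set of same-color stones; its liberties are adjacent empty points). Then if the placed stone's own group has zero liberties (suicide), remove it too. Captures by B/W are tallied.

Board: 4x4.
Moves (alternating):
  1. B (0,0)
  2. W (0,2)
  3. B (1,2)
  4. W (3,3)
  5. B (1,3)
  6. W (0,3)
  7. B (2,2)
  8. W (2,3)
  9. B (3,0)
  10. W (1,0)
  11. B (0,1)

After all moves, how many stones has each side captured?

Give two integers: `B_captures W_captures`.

Answer: 2 0

Derivation:
Move 1: B@(0,0) -> caps B=0 W=0
Move 2: W@(0,2) -> caps B=0 W=0
Move 3: B@(1,2) -> caps B=0 W=0
Move 4: W@(3,3) -> caps B=0 W=0
Move 5: B@(1,3) -> caps B=0 W=0
Move 6: W@(0,3) -> caps B=0 W=0
Move 7: B@(2,2) -> caps B=0 W=0
Move 8: W@(2,3) -> caps B=0 W=0
Move 9: B@(3,0) -> caps B=0 W=0
Move 10: W@(1,0) -> caps B=0 W=0
Move 11: B@(0,1) -> caps B=2 W=0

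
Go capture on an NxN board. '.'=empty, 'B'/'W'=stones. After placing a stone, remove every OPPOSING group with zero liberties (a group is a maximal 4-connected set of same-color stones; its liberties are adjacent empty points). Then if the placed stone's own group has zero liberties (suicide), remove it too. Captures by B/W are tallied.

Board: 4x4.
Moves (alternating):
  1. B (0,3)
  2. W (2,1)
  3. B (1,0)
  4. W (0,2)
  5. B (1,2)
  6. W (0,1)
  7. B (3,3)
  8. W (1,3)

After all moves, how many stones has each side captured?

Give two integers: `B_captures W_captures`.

Move 1: B@(0,3) -> caps B=0 W=0
Move 2: W@(2,1) -> caps B=0 W=0
Move 3: B@(1,0) -> caps B=0 W=0
Move 4: W@(0,2) -> caps B=0 W=0
Move 5: B@(1,2) -> caps B=0 W=0
Move 6: W@(0,1) -> caps B=0 W=0
Move 7: B@(3,3) -> caps B=0 W=0
Move 8: W@(1,3) -> caps B=0 W=1

Answer: 0 1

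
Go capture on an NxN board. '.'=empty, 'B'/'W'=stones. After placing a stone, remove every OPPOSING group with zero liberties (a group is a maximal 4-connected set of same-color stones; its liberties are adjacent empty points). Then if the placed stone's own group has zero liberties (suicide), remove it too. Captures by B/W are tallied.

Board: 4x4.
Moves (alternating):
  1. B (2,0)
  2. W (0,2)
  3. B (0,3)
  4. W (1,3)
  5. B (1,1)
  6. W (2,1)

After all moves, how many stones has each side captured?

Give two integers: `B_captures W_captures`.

Move 1: B@(2,0) -> caps B=0 W=0
Move 2: W@(0,2) -> caps B=0 W=0
Move 3: B@(0,3) -> caps B=0 W=0
Move 4: W@(1,3) -> caps B=0 W=1
Move 5: B@(1,1) -> caps B=0 W=1
Move 6: W@(2,1) -> caps B=0 W=1

Answer: 0 1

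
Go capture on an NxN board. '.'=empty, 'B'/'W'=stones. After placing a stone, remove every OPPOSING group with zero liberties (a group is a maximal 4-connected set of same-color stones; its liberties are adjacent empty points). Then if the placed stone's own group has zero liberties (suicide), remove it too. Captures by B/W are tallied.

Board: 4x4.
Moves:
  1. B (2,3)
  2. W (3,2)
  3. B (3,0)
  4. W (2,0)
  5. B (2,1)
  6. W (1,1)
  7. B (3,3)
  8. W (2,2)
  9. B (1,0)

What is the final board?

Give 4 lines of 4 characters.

Move 1: B@(2,3) -> caps B=0 W=0
Move 2: W@(3,2) -> caps B=0 W=0
Move 3: B@(3,0) -> caps B=0 W=0
Move 4: W@(2,0) -> caps B=0 W=0
Move 5: B@(2,1) -> caps B=0 W=0
Move 6: W@(1,1) -> caps B=0 W=0
Move 7: B@(3,3) -> caps B=0 W=0
Move 8: W@(2,2) -> caps B=0 W=0
Move 9: B@(1,0) -> caps B=1 W=0

Answer: ....
BW..
.BWB
B.WB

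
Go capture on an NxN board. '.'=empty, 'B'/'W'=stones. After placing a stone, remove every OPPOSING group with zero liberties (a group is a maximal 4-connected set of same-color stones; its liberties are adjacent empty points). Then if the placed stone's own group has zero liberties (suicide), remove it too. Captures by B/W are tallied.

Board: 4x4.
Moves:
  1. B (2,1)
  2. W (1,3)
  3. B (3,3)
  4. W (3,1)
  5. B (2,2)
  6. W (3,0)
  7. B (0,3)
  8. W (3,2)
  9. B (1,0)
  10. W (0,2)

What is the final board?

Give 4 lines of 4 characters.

Answer: ..W.
B..W
.BB.
WWWB

Derivation:
Move 1: B@(2,1) -> caps B=0 W=0
Move 2: W@(1,3) -> caps B=0 W=0
Move 3: B@(3,3) -> caps B=0 W=0
Move 4: W@(3,1) -> caps B=0 W=0
Move 5: B@(2,2) -> caps B=0 W=0
Move 6: W@(3,0) -> caps B=0 W=0
Move 7: B@(0,3) -> caps B=0 W=0
Move 8: W@(3,2) -> caps B=0 W=0
Move 9: B@(1,0) -> caps B=0 W=0
Move 10: W@(0,2) -> caps B=0 W=1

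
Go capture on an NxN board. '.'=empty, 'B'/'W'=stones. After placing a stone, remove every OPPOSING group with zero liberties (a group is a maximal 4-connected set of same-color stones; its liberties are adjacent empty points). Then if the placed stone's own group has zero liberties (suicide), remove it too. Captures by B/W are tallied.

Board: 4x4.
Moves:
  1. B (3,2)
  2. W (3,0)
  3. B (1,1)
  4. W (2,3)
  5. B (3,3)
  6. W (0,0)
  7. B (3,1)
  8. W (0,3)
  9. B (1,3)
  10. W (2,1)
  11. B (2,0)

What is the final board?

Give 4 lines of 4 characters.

Move 1: B@(3,2) -> caps B=0 W=0
Move 2: W@(3,0) -> caps B=0 W=0
Move 3: B@(1,1) -> caps B=0 W=0
Move 4: W@(2,3) -> caps B=0 W=0
Move 5: B@(3,3) -> caps B=0 W=0
Move 6: W@(0,0) -> caps B=0 W=0
Move 7: B@(3,1) -> caps B=0 W=0
Move 8: W@(0,3) -> caps B=0 W=0
Move 9: B@(1,3) -> caps B=0 W=0
Move 10: W@(2,1) -> caps B=0 W=0
Move 11: B@(2,0) -> caps B=1 W=0

Answer: W..W
.B.B
BW.W
.BBB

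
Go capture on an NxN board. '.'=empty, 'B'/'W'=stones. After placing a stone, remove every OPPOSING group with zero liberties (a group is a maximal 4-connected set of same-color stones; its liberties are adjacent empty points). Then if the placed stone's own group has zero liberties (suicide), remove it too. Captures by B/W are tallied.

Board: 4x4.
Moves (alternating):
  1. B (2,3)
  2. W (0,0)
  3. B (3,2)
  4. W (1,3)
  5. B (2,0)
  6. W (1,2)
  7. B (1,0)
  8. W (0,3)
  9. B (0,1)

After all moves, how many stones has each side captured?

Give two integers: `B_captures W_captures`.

Answer: 1 0

Derivation:
Move 1: B@(2,3) -> caps B=0 W=0
Move 2: W@(0,0) -> caps B=0 W=0
Move 3: B@(3,2) -> caps B=0 W=0
Move 4: W@(1,3) -> caps B=0 W=0
Move 5: B@(2,0) -> caps B=0 W=0
Move 6: W@(1,2) -> caps B=0 W=0
Move 7: B@(1,0) -> caps B=0 W=0
Move 8: W@(0,3) -> caps B=0 W=0
Move 9: B@(0,1) -> caps B=1 W=0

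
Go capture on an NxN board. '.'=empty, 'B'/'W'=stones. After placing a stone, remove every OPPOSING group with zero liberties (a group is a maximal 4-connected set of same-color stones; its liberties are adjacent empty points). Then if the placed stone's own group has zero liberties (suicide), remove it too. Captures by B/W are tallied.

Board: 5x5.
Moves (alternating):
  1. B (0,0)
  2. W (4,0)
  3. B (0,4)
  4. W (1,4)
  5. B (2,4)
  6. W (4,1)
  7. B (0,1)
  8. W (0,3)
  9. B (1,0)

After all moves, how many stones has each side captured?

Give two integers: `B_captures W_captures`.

Move 1: B@(0,0) -> caps B=0 W=0
Move 2: W@(4,0) -> caps B=0 W=0
Move 3: B@(0,4) -> caps B=0 W=0
Move 4: W@(1,4) -> caps B=0 W=0
Move 5: B@(2,4) -> caps B=0 W=0
Move 6: W@(4,1) -> caps B=0 W=0
Move 7: B@(0,1) -> caps B=0 W=0
Move 8: W@(0,3) -> caps B=0 W=1
Move 9: B@(1,0) -> caps B=0 W=1

Answer: 0 1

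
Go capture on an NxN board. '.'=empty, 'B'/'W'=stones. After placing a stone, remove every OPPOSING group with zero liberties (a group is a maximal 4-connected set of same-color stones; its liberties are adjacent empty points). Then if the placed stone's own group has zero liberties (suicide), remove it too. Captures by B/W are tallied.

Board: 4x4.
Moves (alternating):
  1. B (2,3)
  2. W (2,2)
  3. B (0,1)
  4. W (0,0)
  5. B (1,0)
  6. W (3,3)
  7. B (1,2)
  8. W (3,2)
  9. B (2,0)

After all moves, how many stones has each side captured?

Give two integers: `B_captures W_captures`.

Answer: 1 0

Derivation:
Move 1: B@(2,3) -> caps B=0 W=0
Move 2: W@(2,2) -> caps B=0 W=0
Move 3: B@(0,1) -> caps B=0 W=0
Move 4: W@(0,0) -> caps B=0 W=0
Move 5: B@(1,0) -> caps B=1 W=0
Move 6: W@(3,3) -> caps B=1 W=0
Move 7: B@(1,2) -> caps B=1 W=0
Move 8: W@(3,2) -> caps B=1 W=0
Move 9: B@(2,0) -> caps B=1 W=0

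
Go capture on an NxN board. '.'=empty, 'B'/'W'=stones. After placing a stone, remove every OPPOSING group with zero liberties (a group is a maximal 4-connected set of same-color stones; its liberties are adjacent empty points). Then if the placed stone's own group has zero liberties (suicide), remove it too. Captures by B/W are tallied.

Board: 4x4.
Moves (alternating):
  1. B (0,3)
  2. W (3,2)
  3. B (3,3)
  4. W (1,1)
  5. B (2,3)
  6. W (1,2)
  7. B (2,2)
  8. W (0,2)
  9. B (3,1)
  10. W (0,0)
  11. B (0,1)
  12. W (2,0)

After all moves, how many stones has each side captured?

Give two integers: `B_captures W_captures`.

Move 1: B@(0,3) -> caps B=0 W=0
Move 2: W@(3,2) -> caps B=0 W=0
Move 3: B@(3,3) -> caps B=0 W=0
Move 4: W@(1,1) -> caps B=0 W=0
Move 5: B@(2,3) -> caps B=0 W=0
Move 6: W@(1,2) -> caps B=0 W=0
Move 7: B@(2,2) -> caps B=0 W=0
Move 8: W@(0,2) -> caps B=0 W=0
Move 9: B@(3,1) -> caps B=1 W=0
Move 10: W@(0,0) -> caps B=1 W=0
Move 11: B@(0,1) -> caps B=1 W=0
Move 12: W@(2,0) -> caps B=1 W=0

Answer: 1 0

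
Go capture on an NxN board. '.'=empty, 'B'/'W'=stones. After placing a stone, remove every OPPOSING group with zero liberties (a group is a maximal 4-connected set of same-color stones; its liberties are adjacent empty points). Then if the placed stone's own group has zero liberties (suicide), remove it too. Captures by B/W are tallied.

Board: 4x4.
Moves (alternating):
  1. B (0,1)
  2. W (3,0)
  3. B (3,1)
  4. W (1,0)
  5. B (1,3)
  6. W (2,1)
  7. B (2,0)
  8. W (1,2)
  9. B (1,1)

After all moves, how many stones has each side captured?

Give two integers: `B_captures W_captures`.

Answer: 1 0

Derivation:
Move 1: B@(0,1) -> caps B=0 W=0
Move 2: W@(3,0) -> caps B=0 W=0
Move 3: B@(3,1) -> caps B=0 W=0
Move 4: W@(1,0) -> caps B=0 W=0
Move 5: B@(1,3) -> caps B=0 W=0
Move 6: W@(2,1) -> caps B=0 W=0
Move 7: B@(2,0) -> caps B=1 W=0
Move 8: W@(1,2) -> caps B=1 W=0
Move 9: B@(1,1) -> caps B=1 W=0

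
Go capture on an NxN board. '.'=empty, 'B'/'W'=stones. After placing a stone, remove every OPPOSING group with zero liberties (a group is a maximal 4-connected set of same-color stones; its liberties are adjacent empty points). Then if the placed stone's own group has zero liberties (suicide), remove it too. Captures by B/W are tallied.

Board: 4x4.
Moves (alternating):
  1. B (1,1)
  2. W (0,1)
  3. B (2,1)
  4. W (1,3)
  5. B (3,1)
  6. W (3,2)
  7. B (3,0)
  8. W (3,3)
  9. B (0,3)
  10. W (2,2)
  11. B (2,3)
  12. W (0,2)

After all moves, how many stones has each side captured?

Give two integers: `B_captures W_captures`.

Answer: 0 1

Derivation:
Move 1: B@(1,1) -> caps B=0 W=0
Move 2: W@(0,1) -> caps B=0 W=0
Move 3: B@(2,1) -> caps B=0 W=0
Move 4: W@(1,3) -> caps B=0 W=0
Move 5: B@(3,1) -> caps B=0 W=0
Move 6: W@(3,2) -> caps B=0 W=0
Move 7: B@(3,0) -> caps B=0 W=0
Move 8: W@(3,3) -> caps B=0 W=0
Move 9: B@(0,3) -> caps B=0 W=0
Move 10: W@(2,2) -> caps B=0 W=0
Move 11: B@(2,3) -> caps B=0 W=0
Move 12: W@(0,2) -> caps B=0 W=1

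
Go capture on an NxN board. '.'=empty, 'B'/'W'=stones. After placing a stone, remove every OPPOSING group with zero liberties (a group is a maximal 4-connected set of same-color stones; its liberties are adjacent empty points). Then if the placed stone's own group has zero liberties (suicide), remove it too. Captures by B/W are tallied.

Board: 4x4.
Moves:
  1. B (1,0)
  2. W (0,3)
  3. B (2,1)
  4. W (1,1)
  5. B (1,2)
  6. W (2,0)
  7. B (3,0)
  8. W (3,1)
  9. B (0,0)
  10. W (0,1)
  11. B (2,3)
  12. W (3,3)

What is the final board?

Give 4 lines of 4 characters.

Move 1: B@(1,0) -> caps B=0 W=0
Move 2: W@(0,3) -> caps B=0 W=0
Move 3: B@(2,1) -> caps B=0 W=0
Move 4: W@(1,1) -> caps B=0 W=0
Move 5: B@(1,2) -> caps B=0 W=0
Move 6: W@(2,0) -> caps B=0 W=0
Move 7: B@(3,0) -> caps B=1 W=0
Move 8: W@(3,1) -> caps B=1 W=0
Move 9: B@(0,0) -> caps B=1 W=0
Move 10: W@(0,1) -> caps B=1 W=0
Move 11: B@(2,3) -> caps B=1 W=0
Move 12: W@(3,3) -> caps B=1 W=0

Answer: BW.W
BWB.
.B.B
BW.W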